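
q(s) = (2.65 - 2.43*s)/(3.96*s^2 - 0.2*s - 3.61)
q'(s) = (0.2 - 7.92*s)*(2.65 - 2.43*s)/(3.96*s^2 - 0.2*s - 3.61)^2 - 2.43/(3.96*s^2 - 0.2*s - 3.61)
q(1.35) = -0.19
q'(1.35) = -0.13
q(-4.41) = 0.18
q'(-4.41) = 0.05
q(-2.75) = 0.35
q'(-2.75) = 0.19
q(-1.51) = 1.10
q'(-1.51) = 1.92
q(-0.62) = -2.12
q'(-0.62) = 6.75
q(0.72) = -0.53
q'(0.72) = -0.28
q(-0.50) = -1.53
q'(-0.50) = 3.50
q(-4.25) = 0.19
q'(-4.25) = 0.06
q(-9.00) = 0.08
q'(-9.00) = 0.01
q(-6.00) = 0.12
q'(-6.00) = 0.02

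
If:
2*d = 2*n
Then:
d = n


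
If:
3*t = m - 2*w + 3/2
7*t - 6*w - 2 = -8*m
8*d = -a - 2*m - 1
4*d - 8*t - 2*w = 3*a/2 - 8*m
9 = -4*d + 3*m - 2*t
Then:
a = 1657/417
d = -3395/3336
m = 1321/834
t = -37/417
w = 1397/834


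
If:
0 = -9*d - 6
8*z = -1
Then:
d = -2/3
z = -1/8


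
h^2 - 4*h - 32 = (h - 8)*(h + 4)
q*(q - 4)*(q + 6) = q^3 + 2*q^2 - 24*q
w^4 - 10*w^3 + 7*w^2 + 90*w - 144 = (w - 8)*(w - 3)*(w - 2)*(w + 3)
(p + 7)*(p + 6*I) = p^2 + 7*p + 6*I*p + 42*I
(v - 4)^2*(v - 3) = v^3 - 11*v^2 + 40*v - 48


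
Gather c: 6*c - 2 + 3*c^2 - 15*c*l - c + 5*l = 3*c^2 + c*(5 - 15*l) + 5*l - 2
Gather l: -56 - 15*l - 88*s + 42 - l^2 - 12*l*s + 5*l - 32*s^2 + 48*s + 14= -l^2 + l*(-12*s - 10) - 32*s^2 - 40*s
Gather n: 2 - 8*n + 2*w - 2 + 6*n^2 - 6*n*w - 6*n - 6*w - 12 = 6*n^2 + n*(-6*w - 14) - 4*w - 12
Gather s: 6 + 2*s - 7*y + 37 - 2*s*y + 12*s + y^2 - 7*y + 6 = s*(14 - 2*y) + y^2 - 14*y + 49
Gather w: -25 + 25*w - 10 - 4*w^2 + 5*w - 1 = -4*w^2 + 30*w - 36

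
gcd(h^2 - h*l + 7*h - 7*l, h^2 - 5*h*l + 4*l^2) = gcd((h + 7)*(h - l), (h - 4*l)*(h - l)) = h - l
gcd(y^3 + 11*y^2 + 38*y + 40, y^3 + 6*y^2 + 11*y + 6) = y + 2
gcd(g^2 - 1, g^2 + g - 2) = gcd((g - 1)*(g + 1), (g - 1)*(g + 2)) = g - 1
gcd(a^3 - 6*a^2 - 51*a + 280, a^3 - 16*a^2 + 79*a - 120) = a^2 - 13*a + 40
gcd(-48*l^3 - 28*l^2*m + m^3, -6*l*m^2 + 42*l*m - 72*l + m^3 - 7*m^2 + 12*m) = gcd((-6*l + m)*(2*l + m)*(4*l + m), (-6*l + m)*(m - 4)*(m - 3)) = 6*l - m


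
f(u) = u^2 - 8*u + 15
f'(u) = 2*u - 8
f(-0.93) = 23.30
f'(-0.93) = -9.86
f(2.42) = 1.50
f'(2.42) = -3.16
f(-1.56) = 29.91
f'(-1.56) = -11.12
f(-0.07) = 15.56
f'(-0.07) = -8.14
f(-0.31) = 17.58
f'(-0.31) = -8.62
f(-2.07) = 35.84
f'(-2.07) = -12.14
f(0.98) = 8.12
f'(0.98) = -6.04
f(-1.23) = 26.35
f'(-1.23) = -10.46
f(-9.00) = 168.00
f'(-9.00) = -26.00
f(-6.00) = 99.00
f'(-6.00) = -20.00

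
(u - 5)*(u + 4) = u^2 - u - 20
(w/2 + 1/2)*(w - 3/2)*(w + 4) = w^3/2 + 7*w^2/4 - 7*w/4 - 3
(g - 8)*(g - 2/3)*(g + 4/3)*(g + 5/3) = g^4 - 17*g^3/3 - 166*g^2/9 - 88*g/27 + 320/27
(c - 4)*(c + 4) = c^2 - 16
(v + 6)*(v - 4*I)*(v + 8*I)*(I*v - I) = I*v^4 - 4*v^3 + 5*I*v^3 - 20*v^2 + 26*I*v^2 + 24*v + 160*I*v - 192*I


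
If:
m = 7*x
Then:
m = 7*x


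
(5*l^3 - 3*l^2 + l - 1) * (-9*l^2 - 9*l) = -45*l^5 - 18*l^4 + 18*l^3 + 9*l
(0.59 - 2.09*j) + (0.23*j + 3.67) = 4.26 - 1.86*j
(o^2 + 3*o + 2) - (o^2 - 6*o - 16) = 9*o + 18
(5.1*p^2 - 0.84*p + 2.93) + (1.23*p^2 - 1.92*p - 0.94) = 6.33*p^2 - 2.76*p + 1.99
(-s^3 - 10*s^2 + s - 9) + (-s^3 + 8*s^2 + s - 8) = -2*s^3 - 2*s^2 + 2*s - 17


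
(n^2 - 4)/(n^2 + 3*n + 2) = (n - 2)/(n + 1)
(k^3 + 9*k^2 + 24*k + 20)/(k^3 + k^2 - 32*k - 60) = (k + 2)/(k - 6)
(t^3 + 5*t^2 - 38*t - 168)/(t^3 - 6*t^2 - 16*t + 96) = (t + 7)/(t - 4)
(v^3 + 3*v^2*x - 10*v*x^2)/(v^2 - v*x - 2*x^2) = v*(v + 5*x)/(v + x)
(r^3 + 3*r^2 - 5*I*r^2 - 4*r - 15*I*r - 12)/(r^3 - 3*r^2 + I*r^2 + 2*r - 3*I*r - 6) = (r^2 + r*(3 - 4*I) - 12*I)/(r^2 + r*(-3 + 2*I) - 6*I)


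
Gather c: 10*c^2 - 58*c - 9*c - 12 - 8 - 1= 10*c^2 - 67*c - 21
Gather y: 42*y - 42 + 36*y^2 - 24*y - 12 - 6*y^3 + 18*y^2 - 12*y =-6*y^3 + 54*y^2 + 6*y - 54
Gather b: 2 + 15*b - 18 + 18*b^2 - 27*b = 18*b^2 - 12*b - 16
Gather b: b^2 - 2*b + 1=b^2 - 2*b + 1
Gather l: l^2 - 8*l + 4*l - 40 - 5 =l^2 - 4*l - 45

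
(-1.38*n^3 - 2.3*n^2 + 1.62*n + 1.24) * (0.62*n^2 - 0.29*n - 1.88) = -0.8556*n^5 - 1.0258*n^4 + 4.2658*n^3 + 4.623*n^2 - 3.4052*n - 2.3312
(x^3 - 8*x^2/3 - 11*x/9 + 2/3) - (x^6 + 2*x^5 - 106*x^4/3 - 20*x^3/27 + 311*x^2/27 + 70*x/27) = -x^6 - 2*x^5 + 106*x^4/3 + 47*x^3/27 - 383*x^2/27 - 103*x/27 + 2/3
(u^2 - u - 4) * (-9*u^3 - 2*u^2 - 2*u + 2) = -9*u^5 + 7*u^4 + 36*u^3 + 12*u^2 + 6*u - 8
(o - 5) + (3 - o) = -2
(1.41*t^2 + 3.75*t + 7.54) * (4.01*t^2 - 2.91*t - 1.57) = 5.6541*t^4 + 10.9344*t^3 + 17.1092*t^2 - 27.8289*t - 11.8378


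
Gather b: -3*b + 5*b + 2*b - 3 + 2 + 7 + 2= 4*b + 8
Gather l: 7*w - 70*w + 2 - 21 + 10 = -63*w - 9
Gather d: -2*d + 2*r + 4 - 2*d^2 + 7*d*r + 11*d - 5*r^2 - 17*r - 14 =-2*d^2 + d*(7*r + 9) - 5*r^2 - 15*r - 10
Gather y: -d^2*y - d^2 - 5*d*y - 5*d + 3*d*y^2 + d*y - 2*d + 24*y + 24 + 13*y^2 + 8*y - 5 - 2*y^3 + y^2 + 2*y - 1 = -d^2 - 7*d - 2*y^3 + y^2*(3*d + 14) + y*(-d^2 - 4*d + 34) + 18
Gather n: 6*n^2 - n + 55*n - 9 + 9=6*n^2 + 54*n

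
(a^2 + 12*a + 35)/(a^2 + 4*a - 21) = (a + 5)/(a - 3)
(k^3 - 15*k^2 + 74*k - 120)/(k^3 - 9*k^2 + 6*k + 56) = (k^2 - 11*k + 30)/(k^2 - 5*k - 14)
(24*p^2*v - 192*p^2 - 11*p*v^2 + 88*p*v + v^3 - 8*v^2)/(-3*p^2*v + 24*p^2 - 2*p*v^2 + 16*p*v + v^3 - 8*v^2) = (-8*p + v)/(p + v)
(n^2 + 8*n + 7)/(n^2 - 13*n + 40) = (n^2 + 8*n + 7)/(n^2 - 13*n + 40)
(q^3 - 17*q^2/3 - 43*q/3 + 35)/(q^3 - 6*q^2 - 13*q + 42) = (q - 5/3)/(q - 2)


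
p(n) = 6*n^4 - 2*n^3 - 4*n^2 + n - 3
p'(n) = 24*n^3 - 6*n^2 - 8*n + 1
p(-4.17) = 1882.54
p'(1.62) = 74.33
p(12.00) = 120393.00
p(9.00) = 37590.00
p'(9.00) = 16939.00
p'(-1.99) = -195.97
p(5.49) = 5001.55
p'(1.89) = 126.48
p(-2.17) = 129.47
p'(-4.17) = -1810.25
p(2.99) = 390.32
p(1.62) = 20.94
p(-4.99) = 3861.00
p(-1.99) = 89.03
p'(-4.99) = -3090.52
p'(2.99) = 564.98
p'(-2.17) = -255.13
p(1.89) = 47.66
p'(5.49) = 3747.50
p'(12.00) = 40513.00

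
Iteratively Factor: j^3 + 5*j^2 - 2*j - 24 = (j + 4)*(j^2 + j - 6) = (j + 3)*(j + 4)*(j - 2)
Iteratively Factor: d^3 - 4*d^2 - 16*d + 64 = (d - 4)*(d^2 - 16) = (d - 4)*(d + 4)*(d - 4)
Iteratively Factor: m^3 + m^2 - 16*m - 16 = (m + 1)*(m^2 - 16) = (m + 1)*(m + 4)*(m - 4)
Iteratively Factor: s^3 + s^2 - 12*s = (s - 3)*(s^2 + 4*s) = (s - 3)*(s + 4)*(s)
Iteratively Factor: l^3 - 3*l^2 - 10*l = (l - 5)*(l^2 + 2*l) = (l - 5)*(l + 2)*(l)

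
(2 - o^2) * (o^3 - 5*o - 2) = -o^5 + 7*o^3 + 2*o^2 - 10*o - 4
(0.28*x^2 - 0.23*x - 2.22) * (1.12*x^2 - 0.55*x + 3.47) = 0.3136*x^4 - 0.4116*x^3 - 1.3883*x^2 + 0.4229*x - 7.7034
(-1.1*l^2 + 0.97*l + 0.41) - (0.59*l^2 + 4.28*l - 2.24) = -1.69*l^2 - 3.31*l + 2.65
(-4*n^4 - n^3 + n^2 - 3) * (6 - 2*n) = 8*n^5 - 22*n^4 - 8*n^3 + 6*n^2 + 6*n - 18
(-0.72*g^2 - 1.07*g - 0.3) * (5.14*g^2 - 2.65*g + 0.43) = -3.7008*g^4 - 3.5918*g^3 + 0.9839*g^2 + 0.3349*g - 0.129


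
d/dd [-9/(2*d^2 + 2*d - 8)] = 9*(2*d + 1)/(2*(d^2 + d - 4)^2)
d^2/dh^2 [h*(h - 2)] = 2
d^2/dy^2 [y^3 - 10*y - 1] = 6*y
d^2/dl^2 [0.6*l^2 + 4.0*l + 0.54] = 1.20000000000000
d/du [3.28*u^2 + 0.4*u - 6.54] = 6.56*u + 0.4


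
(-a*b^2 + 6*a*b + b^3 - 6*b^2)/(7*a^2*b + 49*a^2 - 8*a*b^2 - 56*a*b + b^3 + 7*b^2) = b*(6 - b)/(7*a*b + 49*a - b^2 - 7*b)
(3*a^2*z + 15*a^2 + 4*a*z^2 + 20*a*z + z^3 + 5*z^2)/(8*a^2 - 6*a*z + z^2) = (3*a^2*z + 15*a^2 + 4*a*z^2 + 20*a*z + z^3 + 5*z^2)/(8*a^2 - 6*a*z + z^2)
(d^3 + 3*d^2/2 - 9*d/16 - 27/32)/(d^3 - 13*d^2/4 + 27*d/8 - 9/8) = (8*d^2 + 18*d + 9)/(4*(2*d^2 - 5*d + 3))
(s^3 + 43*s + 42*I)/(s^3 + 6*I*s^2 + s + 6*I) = (s - 7*I)/(s - I)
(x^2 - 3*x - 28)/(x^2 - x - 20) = (x - 7)/(x - 5)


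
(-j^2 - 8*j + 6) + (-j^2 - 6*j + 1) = -2*j^2 - 14*j + 7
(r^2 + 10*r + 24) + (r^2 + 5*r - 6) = 2*r^2 + 15*r + 18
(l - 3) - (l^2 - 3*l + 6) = -l^2 + 4*l - 9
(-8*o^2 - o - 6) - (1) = -8*o^2 - o - 7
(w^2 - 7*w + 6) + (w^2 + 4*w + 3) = 2*w^2 - 3*w + 9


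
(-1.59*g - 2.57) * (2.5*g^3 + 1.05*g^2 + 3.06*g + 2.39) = -3.975*g^4 - 8.0945*g^3 - 7.5639*g^2 - 11.6643*g - 6.1423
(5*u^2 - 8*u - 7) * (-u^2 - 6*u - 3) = -5*u^4 - 22*u^3 + 40*u^2 + 66*u + 21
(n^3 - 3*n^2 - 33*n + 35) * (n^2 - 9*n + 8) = n^5 - 12*n^4 + 2*n^3 + 308*n^2 - 579*n + 280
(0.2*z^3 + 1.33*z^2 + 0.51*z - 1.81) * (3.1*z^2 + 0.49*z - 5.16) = 0.62*z^5 + 4.221*z^4 + 1.2007*z^3 - 12.2239*z^2 - 3.5185*z + 9.3396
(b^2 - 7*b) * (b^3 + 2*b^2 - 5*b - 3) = b^5 - 5*b^4 - 19*b^3 + 32*b^2 + 21*b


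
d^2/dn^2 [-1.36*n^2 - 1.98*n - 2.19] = -2.72000000000000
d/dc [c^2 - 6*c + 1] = 2*c - 6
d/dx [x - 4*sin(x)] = 1 - 4*cos(x)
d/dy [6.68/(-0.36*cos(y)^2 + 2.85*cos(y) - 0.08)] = (19.038 - 4.8096*cos(y))*sin(y)/(0.36*cos(y)^2 - 2.85*cos(y) + 0.08)^2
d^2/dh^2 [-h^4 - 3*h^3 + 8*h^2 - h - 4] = -12*h^2 - 18*h + 16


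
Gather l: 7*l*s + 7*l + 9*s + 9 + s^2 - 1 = l*(7*s + 7) + s^2 + 9*s + 8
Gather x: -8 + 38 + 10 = 40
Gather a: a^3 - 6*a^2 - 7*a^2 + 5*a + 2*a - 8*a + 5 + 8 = a^3 - 13*a^2 - a + 13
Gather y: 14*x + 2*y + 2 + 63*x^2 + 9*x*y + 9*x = 63*x^2 + 23*x + y*(9*x + 2) + 2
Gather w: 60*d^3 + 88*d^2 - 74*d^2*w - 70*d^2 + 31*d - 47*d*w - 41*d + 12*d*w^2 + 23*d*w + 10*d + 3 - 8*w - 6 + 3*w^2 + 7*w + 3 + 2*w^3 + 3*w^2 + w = 60*d^3 + 18*d^2 + 2*w^3 + w^2*(12*d + 6) + w*(-74*d^2 - 24*d)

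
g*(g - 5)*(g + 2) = g^3 - 3*g^2 - 10*g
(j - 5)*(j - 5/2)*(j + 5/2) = j^3 - 5*j^2 - 25*j/4 + 125/4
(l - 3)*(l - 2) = l^2 - 5*l + 6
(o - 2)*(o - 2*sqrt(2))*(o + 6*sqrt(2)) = o^3 - 2*o^2 + 4*sqrt(2)*o^2 - 24*o - 8*sqrt(2)*o + 48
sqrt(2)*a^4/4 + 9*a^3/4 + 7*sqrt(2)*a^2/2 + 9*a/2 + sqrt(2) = (a/2 + sqrt(2)/2)*(a + sqrt(2)/2)*(a + 2*sqrt(2))*(sqrt(2)*a/2 + 1)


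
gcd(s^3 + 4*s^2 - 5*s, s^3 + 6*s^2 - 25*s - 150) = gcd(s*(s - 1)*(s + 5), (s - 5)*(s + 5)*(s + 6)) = s + 5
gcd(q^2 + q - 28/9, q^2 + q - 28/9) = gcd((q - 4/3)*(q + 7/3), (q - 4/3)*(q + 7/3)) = q^2 + q - 28/9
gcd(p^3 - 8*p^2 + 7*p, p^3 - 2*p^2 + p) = p^2 - p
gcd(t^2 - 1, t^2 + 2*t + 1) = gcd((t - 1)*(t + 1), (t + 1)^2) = t + 1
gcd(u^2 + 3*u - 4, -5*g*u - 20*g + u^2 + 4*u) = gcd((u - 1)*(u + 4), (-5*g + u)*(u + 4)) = u + 4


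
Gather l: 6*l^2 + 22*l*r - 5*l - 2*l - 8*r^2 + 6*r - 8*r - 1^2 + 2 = 6*l^2 + l*(22*r - 7) - 8*r^2 - 2*r + 1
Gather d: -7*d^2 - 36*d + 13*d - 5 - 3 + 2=-7*d^2 - 23*d - 6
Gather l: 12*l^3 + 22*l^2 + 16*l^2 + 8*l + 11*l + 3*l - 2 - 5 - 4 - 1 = 12*l^3 + 38*l^2 + 22*l - 12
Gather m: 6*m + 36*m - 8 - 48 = 42*m - 56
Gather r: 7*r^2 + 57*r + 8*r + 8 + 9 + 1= 7*r^2 + 65*r + 18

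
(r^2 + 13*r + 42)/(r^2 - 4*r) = (r^2 + 13*r + 42)/(r*(r - 4))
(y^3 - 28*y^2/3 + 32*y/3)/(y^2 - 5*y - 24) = y*(3*y - 4)/(3*(y + 3))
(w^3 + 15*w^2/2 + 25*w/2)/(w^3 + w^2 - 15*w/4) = 2*(w + 5)/(2*w - 3)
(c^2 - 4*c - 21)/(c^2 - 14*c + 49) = (c + 3)/(c - 7)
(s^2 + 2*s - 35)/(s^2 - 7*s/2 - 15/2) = 2*(s + 7)/(2*s + 3)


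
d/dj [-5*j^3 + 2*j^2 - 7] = j*(4 - 15*j)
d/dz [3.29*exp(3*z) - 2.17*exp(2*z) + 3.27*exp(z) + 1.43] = (9.87*exp(2*z) - 4.34*exp(z) + 3.27)*exp(z)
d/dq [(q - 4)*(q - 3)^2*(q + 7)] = 4*q^3 - 9*q^2 - 74*q + 195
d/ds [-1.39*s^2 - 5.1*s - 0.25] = -2.78*s - 5.1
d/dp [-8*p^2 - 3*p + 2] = -16*p - 3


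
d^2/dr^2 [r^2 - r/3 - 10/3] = 2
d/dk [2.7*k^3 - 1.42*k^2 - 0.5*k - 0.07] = 8.1*k^2 - 2.84*k - 0.5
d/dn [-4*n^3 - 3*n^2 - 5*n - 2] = -12*n^2 - 6*n - 5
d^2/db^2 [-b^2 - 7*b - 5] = -2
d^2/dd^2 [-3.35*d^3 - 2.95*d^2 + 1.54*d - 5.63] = -20.1*d - 5.9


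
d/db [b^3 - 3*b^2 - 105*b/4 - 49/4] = 3*b^2 - 6*b - 105/4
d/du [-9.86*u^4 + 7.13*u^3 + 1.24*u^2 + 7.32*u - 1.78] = -39.44*u^3 + 21.39*u^2 + 2.48*u + 7.32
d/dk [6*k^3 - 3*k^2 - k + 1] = 18*k^2 - 6*k - 1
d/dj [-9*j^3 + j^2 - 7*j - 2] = -27*j^2 + 2*j - 7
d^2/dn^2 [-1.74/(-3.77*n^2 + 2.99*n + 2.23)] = (49.460892*n^2 - 39.227604*n - 1.74*(7.54*n - 2.99)*(15.08*n - 5.98) - 29.256708)/(-3.77*n^2 + 2.99*n + 2.23)^3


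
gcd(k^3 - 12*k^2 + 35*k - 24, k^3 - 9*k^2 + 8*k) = k^2 - 9*k + 8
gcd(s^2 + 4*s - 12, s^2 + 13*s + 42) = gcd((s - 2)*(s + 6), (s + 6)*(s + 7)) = s + 6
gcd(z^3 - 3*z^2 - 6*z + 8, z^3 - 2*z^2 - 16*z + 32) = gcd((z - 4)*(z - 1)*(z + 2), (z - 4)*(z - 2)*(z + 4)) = z - 4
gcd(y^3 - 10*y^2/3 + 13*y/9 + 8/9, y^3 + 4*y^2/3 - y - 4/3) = y - 1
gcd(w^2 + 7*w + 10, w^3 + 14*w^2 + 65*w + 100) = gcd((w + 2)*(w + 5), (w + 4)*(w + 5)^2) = w + 5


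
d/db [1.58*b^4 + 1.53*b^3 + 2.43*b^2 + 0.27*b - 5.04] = 6.32*b^3 + 4.59*b^2 + 4.86*b + 0.27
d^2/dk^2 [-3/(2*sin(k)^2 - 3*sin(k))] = 3*(16*sin(k) - 18 - 15/sin(k) + 36/sin(k)^2 - 18/sin(k)^3)/(2*sin(k) - 3)^3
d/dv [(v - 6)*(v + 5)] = 2*v - 1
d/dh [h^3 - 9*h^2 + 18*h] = 3*h^2 - 18*h + 18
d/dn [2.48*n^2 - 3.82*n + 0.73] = 4.96*n - 3.82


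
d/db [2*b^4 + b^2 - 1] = 8*b^3 + 2*b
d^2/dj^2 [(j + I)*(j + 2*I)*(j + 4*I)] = 6*j + 14*I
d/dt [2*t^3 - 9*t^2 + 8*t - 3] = 6*t^2 - 18*t + 8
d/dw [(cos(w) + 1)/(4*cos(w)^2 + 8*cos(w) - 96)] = (cos(w)^2 + 2*cos(w) + 26)*sin(w)/(4*(cos(w)^2 + 2*cos(w) - 24)^2)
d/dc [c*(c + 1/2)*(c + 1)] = 3*c^2 + 3*c + 1/2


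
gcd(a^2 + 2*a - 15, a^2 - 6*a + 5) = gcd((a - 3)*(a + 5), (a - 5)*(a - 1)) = 1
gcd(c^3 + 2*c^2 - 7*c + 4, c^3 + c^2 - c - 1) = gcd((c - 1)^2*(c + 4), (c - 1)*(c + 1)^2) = c - 1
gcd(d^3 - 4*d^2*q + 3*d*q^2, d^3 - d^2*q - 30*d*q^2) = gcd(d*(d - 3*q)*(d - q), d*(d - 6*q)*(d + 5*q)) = d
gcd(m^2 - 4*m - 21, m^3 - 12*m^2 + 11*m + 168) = m^2 - 4*m - 21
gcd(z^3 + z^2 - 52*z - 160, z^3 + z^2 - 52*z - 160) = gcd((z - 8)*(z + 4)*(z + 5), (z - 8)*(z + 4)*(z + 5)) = z^3 + z^2 - 52*z - 160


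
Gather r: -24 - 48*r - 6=-48*r - 30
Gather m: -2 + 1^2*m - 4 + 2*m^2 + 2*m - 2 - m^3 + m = -m^3 + 2*m^2 + 4*m - 8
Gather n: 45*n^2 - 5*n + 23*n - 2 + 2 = 45*n^2 + 18*n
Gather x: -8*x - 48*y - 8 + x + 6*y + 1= -7*x - 42*y - 7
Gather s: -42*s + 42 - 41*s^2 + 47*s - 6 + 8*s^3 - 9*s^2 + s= 8*s^3 - 50*s^2 + 6*s + 36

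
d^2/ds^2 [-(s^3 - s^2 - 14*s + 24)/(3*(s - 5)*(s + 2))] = 4*(-s^3 - 66*s^2 + 168*s - 388)/(3*(s^6 - 9*s^5 - 3*s^4 + 153*s^3 + 30*s^2 - 900*s - 1000))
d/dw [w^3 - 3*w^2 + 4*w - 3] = 3*w^2 - 6*w + 4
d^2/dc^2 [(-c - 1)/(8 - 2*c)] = 5/(c - 4)^3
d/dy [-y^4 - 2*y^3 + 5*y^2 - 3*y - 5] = -4*y^3 - 6*y^2 + 10*y - 3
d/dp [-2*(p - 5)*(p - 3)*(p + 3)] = -6*p^2 + 20*p + 18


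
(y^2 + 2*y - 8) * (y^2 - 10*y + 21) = y^4 - 8*y^3 - 7*y^2 + 122*y - 168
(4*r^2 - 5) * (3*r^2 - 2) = 12*r^4 - 23*r^2 + 10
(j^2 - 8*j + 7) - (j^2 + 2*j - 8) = 15 - 10*j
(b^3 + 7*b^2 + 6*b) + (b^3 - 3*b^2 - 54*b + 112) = 2*b^3 + 4*b^2 - 48*b + 112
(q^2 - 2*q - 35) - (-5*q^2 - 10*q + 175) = 6*q^2 + 8*q - 210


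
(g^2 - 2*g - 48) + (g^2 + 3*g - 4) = 2*g^2 + g - 52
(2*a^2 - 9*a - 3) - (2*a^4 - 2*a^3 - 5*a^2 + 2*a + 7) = -2*a^4 + 2*a^3 + 7*a^2 - 11*a - 10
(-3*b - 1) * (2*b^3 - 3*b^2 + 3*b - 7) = -6*b^4 + 7*b^3 - 6*b^2 + 18*b + 7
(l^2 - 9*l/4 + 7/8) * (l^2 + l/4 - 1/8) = l^4 - 2*l^3 + 3*l^2/16 + l/2 - 7/64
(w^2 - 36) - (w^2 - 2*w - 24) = 2*w - 12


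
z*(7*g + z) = 7*g*z + z^2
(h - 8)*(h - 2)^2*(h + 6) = h^4 - 6*h^3 - 36*h^2 + 184*h - 192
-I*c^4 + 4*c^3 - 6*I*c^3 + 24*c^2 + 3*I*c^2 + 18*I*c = c*(c + 6)*(c + 3*I)*(-I*c + 1)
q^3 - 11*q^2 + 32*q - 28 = (q - 7)*(q - 2)^2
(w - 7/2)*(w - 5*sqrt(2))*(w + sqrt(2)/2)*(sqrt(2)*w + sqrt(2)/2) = sqrt(2)*w^4 - 9*w^3 - 3*sqrt(2)*w^3 - 27*sqrt(2)*w^2/4 + 27*w^2 + 63*w/4 + 15*sqrt(2)*w + 35*sqrt(2)/4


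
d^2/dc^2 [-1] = 0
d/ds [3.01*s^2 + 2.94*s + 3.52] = 6.02*s + 2.94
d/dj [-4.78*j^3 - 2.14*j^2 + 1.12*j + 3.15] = -14.34*j^2 - 4.28*j + 1.12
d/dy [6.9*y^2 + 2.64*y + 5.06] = 13.8*y + 2.64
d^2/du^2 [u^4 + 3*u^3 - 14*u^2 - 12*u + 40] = 12*u^2 + 18*u - 28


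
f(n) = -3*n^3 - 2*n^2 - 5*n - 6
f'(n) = -9*n^2 - 4*n - 5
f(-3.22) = 89.52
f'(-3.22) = -85.44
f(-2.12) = 24.20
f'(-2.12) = -36.97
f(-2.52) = 41.91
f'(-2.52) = -52.07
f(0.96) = -15.30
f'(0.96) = -17.13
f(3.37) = -160.38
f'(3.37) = -120.69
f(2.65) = -89.12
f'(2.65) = -78.80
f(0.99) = -15.82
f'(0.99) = -17.78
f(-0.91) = -0.85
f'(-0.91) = -8.81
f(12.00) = -5538.00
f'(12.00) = -1349.00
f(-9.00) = 2064.00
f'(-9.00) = -698.00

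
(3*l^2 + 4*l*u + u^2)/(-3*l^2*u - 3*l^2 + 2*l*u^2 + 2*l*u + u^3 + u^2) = (l + u)/(-l*u - l + u^2 + u)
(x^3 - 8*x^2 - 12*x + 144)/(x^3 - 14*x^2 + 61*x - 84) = (x^3 - 8*x^2 - 12*x + 144)/(x^3 - 14*x^2 + 61*x - 84)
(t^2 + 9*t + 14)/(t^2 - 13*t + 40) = (t^2 + 9*t + 14)/(t^2 - 13*t + 40)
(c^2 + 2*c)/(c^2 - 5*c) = (c + 2)/(c - 5)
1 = 1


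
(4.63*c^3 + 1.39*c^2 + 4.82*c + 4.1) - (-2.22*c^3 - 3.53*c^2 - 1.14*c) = 6.85*c^3 + 4.92*c^2 + 5.96*c + 4.1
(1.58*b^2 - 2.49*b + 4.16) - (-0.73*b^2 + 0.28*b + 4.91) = 2.31*b^2 - 2.77*b - 0.75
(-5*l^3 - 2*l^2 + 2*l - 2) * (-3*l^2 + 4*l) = 15*l^5 - 14*l^4 - 14*l^3 + 14*l^2 - 8*l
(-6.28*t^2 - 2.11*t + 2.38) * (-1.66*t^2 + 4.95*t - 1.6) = 10.4248*t^4 - 27.5834*t^3 - 4.3473*t^2 + 15.157*t - 3.808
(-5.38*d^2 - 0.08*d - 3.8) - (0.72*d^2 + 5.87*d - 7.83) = -6.1*d^2 - 5.95*d + 4.03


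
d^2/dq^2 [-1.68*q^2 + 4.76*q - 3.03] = -3.36000000000000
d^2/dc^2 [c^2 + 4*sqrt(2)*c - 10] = 2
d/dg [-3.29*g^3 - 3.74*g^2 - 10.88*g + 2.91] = -9.87*g^2 - 7.48*g - 10.88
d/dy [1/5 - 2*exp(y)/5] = -2*exp(y)/5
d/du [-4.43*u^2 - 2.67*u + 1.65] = -8.86*u - 2.67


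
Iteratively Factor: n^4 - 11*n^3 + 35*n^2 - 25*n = (n)*(n^3 - 11*n^2 + 35*n - 25) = n*(n - 1)*(n^2 - 10*n + 25) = n*(n - 5)*(n - 1)*(n - 5)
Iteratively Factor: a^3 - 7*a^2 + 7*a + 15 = (a - 5)*(a^2 - 2*a - 3) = (a - 5)*(a - 3)*(a + 1)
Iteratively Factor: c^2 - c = (c)*(c - 1)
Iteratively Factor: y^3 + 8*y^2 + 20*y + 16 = (y + 2)*(y^2 + 6*y + 8) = (y + 2)*(y + 4)*(y + 2)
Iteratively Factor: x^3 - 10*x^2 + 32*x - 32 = (x - 4)*(x^2 - 6*x + 8) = (x - 4)^2*(x - 2)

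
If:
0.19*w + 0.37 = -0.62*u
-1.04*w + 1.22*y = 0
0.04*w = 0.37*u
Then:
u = -0.16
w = -1.44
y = -1.23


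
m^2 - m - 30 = (m - 6)*(m + 5)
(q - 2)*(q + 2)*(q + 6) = q^3 + 6*q^2 - 4*q - 24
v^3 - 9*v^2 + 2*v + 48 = (v - 8)*(v - 3)*(v + 2)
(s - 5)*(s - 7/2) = s^2 - 17*s/2 + 35/2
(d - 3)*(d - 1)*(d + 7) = d^3 + 3*d^2 - 25*d + 21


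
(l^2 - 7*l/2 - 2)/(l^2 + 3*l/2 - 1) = (2*l^2 - 7*l - 4)/(2*l^2 + 3*l - 2)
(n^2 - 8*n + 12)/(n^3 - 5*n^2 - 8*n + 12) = (n - 2)/(n^2 + n - 2)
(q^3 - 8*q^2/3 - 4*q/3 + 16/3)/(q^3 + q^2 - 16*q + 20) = (q + 4/3)/(q + 5)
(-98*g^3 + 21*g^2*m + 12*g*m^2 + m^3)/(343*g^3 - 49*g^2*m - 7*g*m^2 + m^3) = (-14*g^2 + 5*g*m + m^2)/(49*g^2 - 14*g*m + m^2)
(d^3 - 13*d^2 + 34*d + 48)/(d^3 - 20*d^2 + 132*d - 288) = (d + 1)/(d - 6)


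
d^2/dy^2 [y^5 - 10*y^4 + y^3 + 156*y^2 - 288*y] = 20*y^3 - 120*y^2 + 6*y + 312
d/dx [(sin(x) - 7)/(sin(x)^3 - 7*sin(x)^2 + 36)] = (-2*sin(x)^3 + 28*sin(x)^2 - 98*sin(x) + 36)*cos(x)/(sin(x)^3 - 7*sin(x)^2 + 36)^2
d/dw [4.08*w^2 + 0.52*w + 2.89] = 8.16*w + 0.52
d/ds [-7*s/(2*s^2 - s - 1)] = 7*(2*s^2 + 1)/(4*s^4 - 4*s^3 - 3*s^2 + 2*s + 1)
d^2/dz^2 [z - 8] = 0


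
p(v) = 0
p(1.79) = 0.00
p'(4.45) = 0.00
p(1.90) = 0.00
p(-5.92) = 0.00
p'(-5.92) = 0.00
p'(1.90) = 0.00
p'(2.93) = 0.00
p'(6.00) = 0.00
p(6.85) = 0.00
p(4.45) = 0.00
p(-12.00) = 0.00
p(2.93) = 0.00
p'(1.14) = 0.00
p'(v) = 0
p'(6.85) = 0.00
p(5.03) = 0.00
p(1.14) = 0.00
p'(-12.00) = 0.00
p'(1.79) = 0.00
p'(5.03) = 0.00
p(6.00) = 0.00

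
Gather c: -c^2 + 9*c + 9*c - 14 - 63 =-c^2 + 18*c - 77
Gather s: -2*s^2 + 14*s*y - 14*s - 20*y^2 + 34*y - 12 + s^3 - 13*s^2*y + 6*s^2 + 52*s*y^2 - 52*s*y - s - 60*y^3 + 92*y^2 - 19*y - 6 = s^3 + s^2*(4 - 13*y) + s*(52*y^2 - 38*y - 15) - 60*y^3 + 72*y^2 + 15*y - 18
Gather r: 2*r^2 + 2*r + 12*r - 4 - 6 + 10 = 2*r^2 + 14*r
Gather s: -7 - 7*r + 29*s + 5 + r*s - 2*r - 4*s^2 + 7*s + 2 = -9*r - 4*s^2 + s*(r + 36)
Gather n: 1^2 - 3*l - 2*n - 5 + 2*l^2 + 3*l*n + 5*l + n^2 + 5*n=2*l^2 + 2*l + n^2 + n*(3*l + 3) - 4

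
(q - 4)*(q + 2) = q^2 - 2*q - 8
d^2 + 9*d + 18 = (d + 3)*(d + 6)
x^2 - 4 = (x - 2)*(x + 2)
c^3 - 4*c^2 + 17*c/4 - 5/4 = (c - 5/2)*(c - 1)*(c - 1/2)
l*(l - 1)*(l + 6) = l^3 + 5*l^2 - 6*l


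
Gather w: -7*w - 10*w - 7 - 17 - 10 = -17*w - 34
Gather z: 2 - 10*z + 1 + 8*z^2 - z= 8*z^2 - 11*z + 3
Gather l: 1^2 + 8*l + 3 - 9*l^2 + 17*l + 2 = -9*l^2 + 25*l + 6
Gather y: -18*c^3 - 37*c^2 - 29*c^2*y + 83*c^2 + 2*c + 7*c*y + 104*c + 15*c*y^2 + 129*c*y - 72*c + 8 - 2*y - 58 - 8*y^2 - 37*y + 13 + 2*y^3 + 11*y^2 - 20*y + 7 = -18*c^3 + 46*c^2 + 34*c + 2*y^3 + y^2*(15*c + 3) + y*(-29*c^2 + 136*c - 59) - 30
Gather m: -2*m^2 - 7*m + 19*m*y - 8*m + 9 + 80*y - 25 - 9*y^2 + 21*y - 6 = -2*m^2 + m*(19*y - 15) - 9*y^2 + 101*y - 22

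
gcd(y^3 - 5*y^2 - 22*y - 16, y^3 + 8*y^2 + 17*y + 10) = y^2 + 3*y + 2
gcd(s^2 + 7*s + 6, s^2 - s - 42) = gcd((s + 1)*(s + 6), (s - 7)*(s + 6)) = s + 6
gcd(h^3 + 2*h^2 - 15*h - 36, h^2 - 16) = h - 4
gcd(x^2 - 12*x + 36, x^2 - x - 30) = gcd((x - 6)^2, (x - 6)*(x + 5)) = x - 6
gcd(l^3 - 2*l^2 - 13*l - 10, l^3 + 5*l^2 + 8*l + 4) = l^2 + 3*l + 2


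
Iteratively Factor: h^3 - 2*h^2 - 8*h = (h + 2)*(h^2 - 4*h) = (h - 4)*(h + 2)*(h)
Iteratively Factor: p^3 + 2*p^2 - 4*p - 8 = (p + 2)*(p^2 - 4) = (p + 2)^2*(p - 2)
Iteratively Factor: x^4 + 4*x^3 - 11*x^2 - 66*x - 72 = (x + 3)*(x^3 + x^2 - 14*x - 24) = (x + 3)^2*(x^2 - 2*x - 8) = (x - 4)*(x + 3)^2*(x + 2)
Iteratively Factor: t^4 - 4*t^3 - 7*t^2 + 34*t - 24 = (t - 4)*(t^3 - 7*t + 6) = (t - 4)*(t + 3)*(t^2 - 3*t + 2) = (t - 4)*(t - 1)*(t + 3)*(t - 2)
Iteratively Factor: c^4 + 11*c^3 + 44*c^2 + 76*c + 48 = (c + 4)*(c^3 + 7*c^2 + 16*c + 12) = (c + 2)*(c + 4)*(c^2 + 5*c + 6) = (c + 2)*(c + 3)*(c + 4)*(c + 2)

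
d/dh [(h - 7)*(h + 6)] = 2*h - 1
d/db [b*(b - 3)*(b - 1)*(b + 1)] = 4*b^3 - 9*b^2 - 2*b + 3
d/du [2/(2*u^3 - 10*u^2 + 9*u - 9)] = 2*(-6*u^2 + 20*u - 9)/(2*u^3 - 10*u^2 + 9*u - 9)^2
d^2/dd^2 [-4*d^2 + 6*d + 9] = -8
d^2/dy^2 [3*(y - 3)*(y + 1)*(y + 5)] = 18*y + 18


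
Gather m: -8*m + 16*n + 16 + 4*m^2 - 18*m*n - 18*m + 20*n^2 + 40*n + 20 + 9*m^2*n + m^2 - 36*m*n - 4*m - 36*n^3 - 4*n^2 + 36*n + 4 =m^2*(9*n + 5) + m*(-54*n - 30) - 36*n^3 + 16*n^2 + 92*n + 40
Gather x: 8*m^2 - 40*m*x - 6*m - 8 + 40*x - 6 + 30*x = 8*m^2 - 6*m + x*(70 - 40*m) - 14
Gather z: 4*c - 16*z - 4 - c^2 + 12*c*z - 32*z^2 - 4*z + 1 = -c^2 + 4*c - 32*z^2 + z*(12*c - 20) - 3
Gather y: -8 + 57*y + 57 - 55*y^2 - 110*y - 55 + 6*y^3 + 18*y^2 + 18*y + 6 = 6*y^3 - 37*y^2 - 35*y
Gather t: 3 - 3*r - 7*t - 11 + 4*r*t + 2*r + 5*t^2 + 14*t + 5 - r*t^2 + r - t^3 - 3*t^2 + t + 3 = -t^3 + t^2*(2 - r) + t*(4*r + 8)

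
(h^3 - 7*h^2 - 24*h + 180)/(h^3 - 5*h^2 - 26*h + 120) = (h - 6)/(h - 4)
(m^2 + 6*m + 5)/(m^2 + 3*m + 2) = (m + 5)/(m + 2)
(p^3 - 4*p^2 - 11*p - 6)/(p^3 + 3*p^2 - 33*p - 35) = (p^2 - 5*p - 6)/(p^2 + 2*p - 35)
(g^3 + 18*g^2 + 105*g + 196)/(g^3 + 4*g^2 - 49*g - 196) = (g + 7)/(g - 7)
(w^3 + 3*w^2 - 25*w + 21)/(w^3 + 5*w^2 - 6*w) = (w^2 + 4*w - 21)/(w*(w + 6))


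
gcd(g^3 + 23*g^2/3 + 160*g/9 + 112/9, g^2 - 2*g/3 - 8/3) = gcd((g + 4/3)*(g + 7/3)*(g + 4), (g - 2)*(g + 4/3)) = g + 4/3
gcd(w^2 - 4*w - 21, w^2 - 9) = w + 3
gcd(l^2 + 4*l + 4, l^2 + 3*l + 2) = l + 2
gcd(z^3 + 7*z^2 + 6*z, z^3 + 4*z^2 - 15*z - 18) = z^2 + 7*z + 6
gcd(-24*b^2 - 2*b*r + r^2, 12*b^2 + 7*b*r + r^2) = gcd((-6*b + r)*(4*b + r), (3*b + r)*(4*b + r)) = 4*b + r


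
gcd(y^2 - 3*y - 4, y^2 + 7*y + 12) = 1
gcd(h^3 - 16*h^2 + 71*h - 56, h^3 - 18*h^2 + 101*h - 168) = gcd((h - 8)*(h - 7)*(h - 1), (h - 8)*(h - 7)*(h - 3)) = h^2 - 15*h + 56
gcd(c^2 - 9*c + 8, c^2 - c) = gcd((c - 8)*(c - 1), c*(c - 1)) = c - 1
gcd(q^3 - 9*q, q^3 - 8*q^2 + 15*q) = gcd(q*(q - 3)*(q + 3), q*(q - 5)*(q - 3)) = q^2 - 3*q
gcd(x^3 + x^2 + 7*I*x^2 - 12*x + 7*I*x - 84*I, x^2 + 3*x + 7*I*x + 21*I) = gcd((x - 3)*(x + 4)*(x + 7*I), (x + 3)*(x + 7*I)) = x + 7*I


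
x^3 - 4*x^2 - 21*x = x*(x - 7)*(x + 3)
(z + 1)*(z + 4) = z^2 + 5*z + 4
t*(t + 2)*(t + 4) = t^3 + 6*t^2 + 8*t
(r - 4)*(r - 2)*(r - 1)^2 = r^4 - 8*r^3 + 21*r^2 - 22*r + 8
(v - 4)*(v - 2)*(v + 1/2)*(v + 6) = v^4 + v^3/2 - 28*v^2 + 34*v + 24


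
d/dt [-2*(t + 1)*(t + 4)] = -4*t - 10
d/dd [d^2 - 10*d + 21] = 2*d - 10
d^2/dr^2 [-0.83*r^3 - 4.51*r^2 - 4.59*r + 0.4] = -4.98*r - 9.02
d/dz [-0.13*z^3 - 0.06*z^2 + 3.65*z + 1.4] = -0.39*z^2 - 0.12*z + 3.65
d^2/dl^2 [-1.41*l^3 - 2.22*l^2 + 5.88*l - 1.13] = -8.46*l - 4.44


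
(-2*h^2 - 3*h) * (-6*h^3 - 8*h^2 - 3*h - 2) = 12*h^5 + 34*h^4 + 30*h^3 + 13*h^2 + 6*h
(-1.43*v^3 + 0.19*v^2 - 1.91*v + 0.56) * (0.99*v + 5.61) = -1.4157*v^4 - 7.8342*v^3 - 0.825*v^2 - 10.1607*v + 3.1416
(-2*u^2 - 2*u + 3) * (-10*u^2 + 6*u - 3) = 20*u^4 + 8*u^3 - 36*u^2 + 24*u - 9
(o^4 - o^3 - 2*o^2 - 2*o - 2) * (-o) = -o^5 + o^4 + 2*o^3 + 2*o^2 + 2*o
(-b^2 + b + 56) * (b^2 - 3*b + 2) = -b^4 + 4*b^3 + 51*b^2 - 166*b + 112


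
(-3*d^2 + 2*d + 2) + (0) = -3*d^2 + 2*d + 2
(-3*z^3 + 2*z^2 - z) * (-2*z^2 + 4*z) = 6*z^5 - 16*z^4 + 10*z^3 - 4*z^2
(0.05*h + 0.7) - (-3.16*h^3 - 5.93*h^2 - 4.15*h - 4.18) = 3.16*h^3 + 5.93*h^2 + 4.2*h + 4.88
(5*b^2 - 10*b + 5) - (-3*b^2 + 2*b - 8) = 8*b^2 - 12*b + 13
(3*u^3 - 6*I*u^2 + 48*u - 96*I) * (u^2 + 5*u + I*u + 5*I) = 3*u^5 + 15*u^4 - 3*I*u^4 + 54*u^3 - 15*I*u^3 + 270*u^2 - 48*I*u^2 + 96*u - 240*I*u + 480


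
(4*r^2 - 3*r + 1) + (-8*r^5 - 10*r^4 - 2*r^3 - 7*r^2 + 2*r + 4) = -8*r^5 - 10*r^4 - 2*r^3 - 3*r^2 - r + 5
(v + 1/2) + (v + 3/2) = 2*v + 2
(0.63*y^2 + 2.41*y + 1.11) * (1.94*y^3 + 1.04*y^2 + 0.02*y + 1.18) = 1.2222*y^5 + 5.3306*y^4 + 4.6724*y^3 + 1.946*y^2 + 2.866*y + 1.3098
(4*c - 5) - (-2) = 4*c - 3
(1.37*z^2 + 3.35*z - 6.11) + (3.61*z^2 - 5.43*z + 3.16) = 4.98*z^2 - 2.08*z - 2.95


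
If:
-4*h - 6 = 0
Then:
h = -3/2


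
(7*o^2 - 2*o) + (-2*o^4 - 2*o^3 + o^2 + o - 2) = -2*o^4 - 2*o^3 + 8*o^2 - o - 2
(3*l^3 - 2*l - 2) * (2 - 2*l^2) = -6*l^5 + 10*l^3 + 4*l^2 - 4*l - 4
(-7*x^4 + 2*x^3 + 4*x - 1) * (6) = -42*x^4 + 12*x^3 + 24*x - 6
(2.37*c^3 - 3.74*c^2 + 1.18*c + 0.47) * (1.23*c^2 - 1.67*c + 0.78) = 2.9151*c^5 - 8.5581*c^4 + 9.5458*c^3 - 4.3097*c^2 + 0.1355*c + 0.3666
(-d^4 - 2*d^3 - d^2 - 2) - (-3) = -d^4 - 2*d^3 - d^2 + 1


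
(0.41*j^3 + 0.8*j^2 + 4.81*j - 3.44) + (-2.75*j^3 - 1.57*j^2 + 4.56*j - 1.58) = -2.34*j^3 - 0.77*j^2 + 9.37*j - 5.02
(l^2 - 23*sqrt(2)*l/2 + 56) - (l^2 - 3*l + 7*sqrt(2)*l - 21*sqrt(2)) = -37*sqrt(2)*l/2 + 3*l + 21*sqrt(2) + 56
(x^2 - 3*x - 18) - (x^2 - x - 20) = 2 - 2*x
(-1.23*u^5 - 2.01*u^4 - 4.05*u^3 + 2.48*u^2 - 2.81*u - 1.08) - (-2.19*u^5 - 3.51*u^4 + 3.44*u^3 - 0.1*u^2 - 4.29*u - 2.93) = 0.96*u^5 + 1.5*u^4 - 7.49*u^3 + 2.58*u^2 + 1.48*u + 1.85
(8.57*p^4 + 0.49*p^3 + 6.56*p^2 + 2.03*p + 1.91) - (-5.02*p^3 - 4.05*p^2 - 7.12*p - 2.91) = 8.57*p^4 + 5.51*p^3 + 10.61*p^2 + 9.15*p + 4.82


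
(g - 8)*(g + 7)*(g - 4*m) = g^3 - 4*g^2*m - g^2 + 4*g*m - 56*g + 224*m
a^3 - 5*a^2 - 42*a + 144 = (a - 8)*(a - 3)*(a + 6)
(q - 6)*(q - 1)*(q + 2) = q^3 - 5*q^2 - 8*q + 12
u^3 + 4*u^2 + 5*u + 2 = (u + 1)^2*(u + 2)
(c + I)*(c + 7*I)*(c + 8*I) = c^3 + 16*I*c^2 - 71*c - 56*I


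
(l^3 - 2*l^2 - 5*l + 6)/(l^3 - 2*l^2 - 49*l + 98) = (l^3 - 2*l^2 - 5*l + 6)/(l^3 - 2*l^2 - 49*l + 98)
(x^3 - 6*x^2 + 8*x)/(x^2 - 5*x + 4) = x*(x - 2)/(x - 1)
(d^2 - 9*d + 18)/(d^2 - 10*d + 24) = (d - 3)/(d - 4)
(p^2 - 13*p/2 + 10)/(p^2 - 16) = (p - 5/2)/(p + 4)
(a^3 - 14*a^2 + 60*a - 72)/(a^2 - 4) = (a^2 - 12*a + 36)/(a + 2)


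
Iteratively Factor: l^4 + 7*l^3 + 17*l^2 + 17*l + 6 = (l + 1)*(l^3 + 6*l^2 + 11*l + 6) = (l + 1)*(l + 3)*(l^2 + 3*l + 2) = (l + 1)^2*(l + 3)*(l + 2)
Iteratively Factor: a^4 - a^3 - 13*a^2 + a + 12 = (a - 4)*(a^3 + 3*a^2 - a - 3) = (a - 4)*(a + 3)*(a^2 - 1) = (a - 4)*(a - 1)*(a + 3)*(a + 1)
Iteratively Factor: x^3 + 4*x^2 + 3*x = (x)*(x^2 + 4*x + 3) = x*(x + 3)*(x + 1)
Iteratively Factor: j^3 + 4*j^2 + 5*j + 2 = (j + 2)*(j^2 + 2*j + 1) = (j + 1)*(j + 2)*(j + 1)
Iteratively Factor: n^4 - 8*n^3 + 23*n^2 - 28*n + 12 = (n - 2)*(n^3 - 6*n^2 + 11*n - 6) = (n - 2)*(n - 1)*(n^2 - 5*n + 6) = (n - 2)^2*(n - 1)*(n - 3)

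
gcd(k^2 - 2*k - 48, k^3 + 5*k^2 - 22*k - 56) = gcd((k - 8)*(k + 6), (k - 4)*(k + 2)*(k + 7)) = 1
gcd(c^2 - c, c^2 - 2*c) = c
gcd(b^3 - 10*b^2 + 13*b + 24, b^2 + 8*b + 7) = b + 1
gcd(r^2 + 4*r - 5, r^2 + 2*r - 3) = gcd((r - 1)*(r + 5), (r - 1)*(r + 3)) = r - 1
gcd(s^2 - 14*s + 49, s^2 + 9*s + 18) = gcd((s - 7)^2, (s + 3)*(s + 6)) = 1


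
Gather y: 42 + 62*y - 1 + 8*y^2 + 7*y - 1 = 8*y^2 + 69*y + 40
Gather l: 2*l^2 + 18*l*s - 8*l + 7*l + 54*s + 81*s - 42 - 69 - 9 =2*l^2 + l*(18*s - 1) + 135*s - 120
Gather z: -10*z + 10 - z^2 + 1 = -z^2 - 10*z + 11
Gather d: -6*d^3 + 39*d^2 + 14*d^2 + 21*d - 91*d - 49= -6*d^3 + 53*d^2 - 70*d - 49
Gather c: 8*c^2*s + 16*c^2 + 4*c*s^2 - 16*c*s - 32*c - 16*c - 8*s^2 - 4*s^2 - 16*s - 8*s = c^2*(8*s + 16) + c*(4*s^2 - 16*s - 48) - 12*s^2 - 24*s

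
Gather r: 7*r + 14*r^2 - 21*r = 14*r^2 - 14*r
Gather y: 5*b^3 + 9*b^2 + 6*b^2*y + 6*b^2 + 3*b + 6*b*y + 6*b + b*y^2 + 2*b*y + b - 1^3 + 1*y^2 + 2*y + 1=5*b^3 + 15*b^2 + 10*b + y^2*(b + 1) + y*(6*b^2 + 8*b + 2)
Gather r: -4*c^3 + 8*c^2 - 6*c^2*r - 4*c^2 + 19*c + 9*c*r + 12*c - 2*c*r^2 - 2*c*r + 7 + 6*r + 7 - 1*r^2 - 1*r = -4*c^3 + 4*c^2 + 31*c + r^2*(-2*c - 1) + r*(-6*c^2 + 7*c + 5) + 14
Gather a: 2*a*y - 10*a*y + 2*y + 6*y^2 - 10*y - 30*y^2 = -8*a*y - 24*y^2 - 8*y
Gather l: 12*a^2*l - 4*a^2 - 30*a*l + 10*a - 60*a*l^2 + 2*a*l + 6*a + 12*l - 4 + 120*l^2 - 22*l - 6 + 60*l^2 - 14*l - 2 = -4*a^2 + 16*a + l^2*(180 - 60*a) + l*(12*a^2 - 28*a - 24) - 12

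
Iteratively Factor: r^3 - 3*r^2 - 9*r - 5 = (r + 1)*(r^2 - 4*r - 5) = (r + 1)^2*(r - 5)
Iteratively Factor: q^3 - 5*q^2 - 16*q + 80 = (q - 4)*(q^2 - q - 20) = (q - 4)*(q + 4)*(q - 5)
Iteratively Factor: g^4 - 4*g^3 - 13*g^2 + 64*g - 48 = (g - 1)*(g^3 - 3*g^2 - 16*g + 48) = (g - 1)*(g + 4)*(g^2 - 7*g + 12) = (g - 3)*(g - 1)*(g + 4)*(g - 4)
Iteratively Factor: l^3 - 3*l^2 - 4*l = (l + 1)*(l^2 - 4*l) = l*(l + 1)*(l - 4)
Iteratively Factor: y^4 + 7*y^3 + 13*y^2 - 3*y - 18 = (y + 2)*(y^3 + 5*y^2 + 3*y - 9) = (y + 2)*(y + 3)*(y^2 + 2*y - 3) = (y + 2)*(y + 3)^2*(y - 1)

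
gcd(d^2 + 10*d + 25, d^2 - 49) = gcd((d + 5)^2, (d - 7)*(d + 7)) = 1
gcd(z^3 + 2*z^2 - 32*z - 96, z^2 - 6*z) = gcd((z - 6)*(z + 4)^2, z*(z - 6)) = z - 6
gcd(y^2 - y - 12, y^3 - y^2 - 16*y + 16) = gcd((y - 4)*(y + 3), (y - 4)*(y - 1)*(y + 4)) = y - 4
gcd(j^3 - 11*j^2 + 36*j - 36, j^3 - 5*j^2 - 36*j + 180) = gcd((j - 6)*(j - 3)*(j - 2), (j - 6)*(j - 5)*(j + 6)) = j - 6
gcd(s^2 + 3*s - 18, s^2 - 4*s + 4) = 1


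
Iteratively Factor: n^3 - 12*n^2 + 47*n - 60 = (n - 3)*(n^2 - 9*n + 20) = (n - 5)*(n - 3)*(n - 4)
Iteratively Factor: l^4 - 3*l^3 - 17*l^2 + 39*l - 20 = (l - 5)*(l^3 + 2*l^2 - 7*l + 4) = (l - 5)*(l + 4)*(l^2 - 2*l + 1) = (l - 5)*(l - 1)*(l + 4)*(l - 1)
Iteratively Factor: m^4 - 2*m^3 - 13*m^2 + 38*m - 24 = (m - 2)*(m^3 - 13*m + 12) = (m - 3)*(m - 2)*(m^2 + 3*m - 4) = (m - 3)*(m - 2)*(m + 4)*(m - 1)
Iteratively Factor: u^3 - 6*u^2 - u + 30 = (u + 2)*(u^2 - 8*u + 15) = (u - 3)*(u + 2)*(u - 5)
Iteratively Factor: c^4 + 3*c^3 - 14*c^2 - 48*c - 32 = (c - 4)*(c^3 + 7*c^2 + 14*c + 8) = (c - 4)*(c + 4)*(c^2 + 3*c + 2) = (c - 4)*(c + 2)*(c + 4)*(c + 1)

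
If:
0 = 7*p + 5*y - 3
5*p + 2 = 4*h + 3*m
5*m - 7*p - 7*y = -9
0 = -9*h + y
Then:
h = 271/1643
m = -996/1643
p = -1038/1643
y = 2439/1643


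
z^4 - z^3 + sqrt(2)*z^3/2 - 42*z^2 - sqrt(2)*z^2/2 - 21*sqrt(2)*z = z*(z - 7)*(z + 6)*(z + sqrt(2)/2)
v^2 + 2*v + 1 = (v + 1)^2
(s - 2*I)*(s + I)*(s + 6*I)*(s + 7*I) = s^4 + 12*I*s^3 - 27*s^2 + 68*I*s - 84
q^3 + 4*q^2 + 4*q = q*(q + 2)^2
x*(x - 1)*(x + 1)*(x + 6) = x^4 + 6*x^3 - x^2 - 6*x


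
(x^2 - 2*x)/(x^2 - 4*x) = (x - 2)/(x - 4)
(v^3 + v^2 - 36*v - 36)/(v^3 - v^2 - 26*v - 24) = (v + 6)/(v + 4)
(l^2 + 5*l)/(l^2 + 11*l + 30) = l/(l + 6)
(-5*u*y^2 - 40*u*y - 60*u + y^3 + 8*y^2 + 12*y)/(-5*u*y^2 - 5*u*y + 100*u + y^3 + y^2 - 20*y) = (y^2 + 8*y + 12)/(y^2 + y - 20)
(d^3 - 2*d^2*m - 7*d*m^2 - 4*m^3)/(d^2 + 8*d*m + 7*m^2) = (d^2 - 3*d*m - 4*m^2)/(d + 7*m)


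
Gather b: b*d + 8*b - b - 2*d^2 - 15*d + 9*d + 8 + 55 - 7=b*(d + 7) - 2*d^2 - 6*d + 56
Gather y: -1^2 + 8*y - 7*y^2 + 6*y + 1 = -7*y^2 + 14*y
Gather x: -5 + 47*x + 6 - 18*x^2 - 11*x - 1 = -18*x^2 + 36*x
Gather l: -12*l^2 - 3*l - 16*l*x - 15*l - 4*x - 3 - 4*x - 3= -12*l^2 + l*(-16*x - 18) - 8*x - 6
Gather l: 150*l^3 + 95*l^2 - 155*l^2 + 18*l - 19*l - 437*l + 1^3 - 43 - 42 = 150*l^3 - 60*l^2 - 438*l - 84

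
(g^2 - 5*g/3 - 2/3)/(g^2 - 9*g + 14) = (g + 1/3)/(g - 7)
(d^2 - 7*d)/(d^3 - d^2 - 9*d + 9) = d*(d - 7)/(d^3 - d^2 - 9*d + 9)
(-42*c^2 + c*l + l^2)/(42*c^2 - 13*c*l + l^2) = (-7*c - l)/(7*c - l)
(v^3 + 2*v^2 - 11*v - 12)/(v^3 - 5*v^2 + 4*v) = (v^3 + 2*v^2 - 11*v - 12)/(v*(v^2 - 5*v + 4))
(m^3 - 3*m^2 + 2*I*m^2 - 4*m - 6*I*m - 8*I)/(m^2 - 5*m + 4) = (m^2 + m*(1 + 2*I) + 2*I)/(m - 1)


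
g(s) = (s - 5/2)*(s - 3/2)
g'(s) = 2*s - 4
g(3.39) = 1.68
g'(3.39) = 2.78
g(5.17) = 9.80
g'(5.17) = 6.34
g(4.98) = 8.63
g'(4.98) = 5.96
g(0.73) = 1.36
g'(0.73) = -2.54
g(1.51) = -0.01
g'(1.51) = -0.98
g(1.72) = -0.17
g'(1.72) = -0.56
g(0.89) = 0.98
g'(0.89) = -2.22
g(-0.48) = 5.90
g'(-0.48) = -4.96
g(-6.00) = 63.75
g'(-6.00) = -16.00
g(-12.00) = 195.75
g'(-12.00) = -28.00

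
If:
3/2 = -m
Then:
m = -3/2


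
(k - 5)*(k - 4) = k^2 - 9*k + 20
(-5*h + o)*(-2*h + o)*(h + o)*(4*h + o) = 40*h^4 + 22*h^3*o - 21*h^2*o^2 - 2*h*o^3 + o^4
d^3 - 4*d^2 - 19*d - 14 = (d - 7)*(d + 1)*(d + 2)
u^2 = u^2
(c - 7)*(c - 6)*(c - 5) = c^3 - 18*c^2 + 107*c - 210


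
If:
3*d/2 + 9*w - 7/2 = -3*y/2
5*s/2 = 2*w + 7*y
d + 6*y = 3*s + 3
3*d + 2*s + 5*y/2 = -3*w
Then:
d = 379/221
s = -100/51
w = 3/13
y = -508/663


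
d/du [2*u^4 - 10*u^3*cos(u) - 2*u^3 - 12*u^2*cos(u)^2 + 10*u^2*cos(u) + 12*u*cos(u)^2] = 10*u^3*sin(u) + 8*u^3 - 10*u^2*sin(u) + 12*u^2*sin(2*u) - 30*u^2*cos(u) - 6*u^2 - 12*sqrt(2)*u*sin(2*u + pi/4) + 20*u*cos(u) - 12*u + 6*cos(2*u) + 6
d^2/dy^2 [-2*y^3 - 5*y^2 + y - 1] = -12*y - 10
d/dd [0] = 0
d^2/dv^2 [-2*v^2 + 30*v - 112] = -4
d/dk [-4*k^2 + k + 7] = 1 - 8*k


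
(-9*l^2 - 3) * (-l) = 9*l^3 + 3*l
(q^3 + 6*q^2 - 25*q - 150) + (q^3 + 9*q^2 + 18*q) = 2*q^3 + 15*q^2 - 7*q - 150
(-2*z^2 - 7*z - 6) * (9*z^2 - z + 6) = -18*z^4 - 61*z^3 - 59*z^2 - 36*z - 36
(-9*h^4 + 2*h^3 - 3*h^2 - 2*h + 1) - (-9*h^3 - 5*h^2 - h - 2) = -9*h^4 + 11*h^3 + 2*h^2 - h + 3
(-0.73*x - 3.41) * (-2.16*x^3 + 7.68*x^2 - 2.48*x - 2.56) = 1.5768*x^4 + 1.7592*x^3 - 24.3784*x^2 + 10.3256*x + 8.7296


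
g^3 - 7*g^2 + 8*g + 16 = (g - 4)^2*(g + 1)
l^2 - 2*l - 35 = (l - 7)*(l + 5)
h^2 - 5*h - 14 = (h - 7)*(h + 2)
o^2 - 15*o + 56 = (o - 8)*(o - 7)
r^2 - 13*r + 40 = (r - 8)*(r - 5)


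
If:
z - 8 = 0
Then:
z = 8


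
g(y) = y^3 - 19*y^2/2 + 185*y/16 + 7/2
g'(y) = 3*y^2 - 19*y + 185/16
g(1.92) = -2.24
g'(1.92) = -13.86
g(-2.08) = -70.65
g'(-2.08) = 64.06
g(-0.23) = 0.33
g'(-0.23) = 16.09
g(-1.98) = -64.40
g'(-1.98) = 60.94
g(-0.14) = 1.69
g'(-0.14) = 14.28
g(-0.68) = -9.07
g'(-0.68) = 25.87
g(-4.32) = -304.36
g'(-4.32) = 149.63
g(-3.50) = -196.22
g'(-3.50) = 114.81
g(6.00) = -53.12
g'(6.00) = 5.56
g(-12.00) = -3231.25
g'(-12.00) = 671.56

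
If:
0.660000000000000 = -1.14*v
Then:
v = -0.58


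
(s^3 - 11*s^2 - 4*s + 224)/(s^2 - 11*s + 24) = (s^2 - 3*s - 28)/(s - 3)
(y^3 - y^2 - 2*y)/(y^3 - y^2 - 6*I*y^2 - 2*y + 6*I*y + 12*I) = y/(y - 6*I)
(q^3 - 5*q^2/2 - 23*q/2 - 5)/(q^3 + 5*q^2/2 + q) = (q - 5)/q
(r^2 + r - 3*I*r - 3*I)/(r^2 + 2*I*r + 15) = (r + 1)/(r + 5*I)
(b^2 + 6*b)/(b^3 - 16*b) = (b + 6)/(b^2 - 16)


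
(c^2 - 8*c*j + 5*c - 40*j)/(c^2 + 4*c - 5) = (c - 8*j)/(c - 1)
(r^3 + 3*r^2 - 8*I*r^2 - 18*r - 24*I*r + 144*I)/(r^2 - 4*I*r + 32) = (r^2 + 3*r - 18)/(r + 4*I)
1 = 1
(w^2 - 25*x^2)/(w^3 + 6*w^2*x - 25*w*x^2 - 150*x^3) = 1/(w + 6*x)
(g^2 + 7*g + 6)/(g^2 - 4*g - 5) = (g + 6)/(g - 5)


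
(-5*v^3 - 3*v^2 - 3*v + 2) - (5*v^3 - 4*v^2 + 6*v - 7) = -10*v^3 + v^2 - 9*v + 9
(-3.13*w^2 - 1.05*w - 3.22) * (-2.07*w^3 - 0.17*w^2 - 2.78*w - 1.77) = 6.4791*w^5 + 2.7056*w^4 + 15.5453*w^3 + 9.0065*w^2 + 10.8101*w + 5.6994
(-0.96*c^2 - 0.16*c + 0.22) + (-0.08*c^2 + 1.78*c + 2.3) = -1.04*c^2 + 1.62*c + 2.52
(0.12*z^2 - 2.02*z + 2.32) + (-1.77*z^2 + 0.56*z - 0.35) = -1.65*z^2 - 1.46*z + 1.97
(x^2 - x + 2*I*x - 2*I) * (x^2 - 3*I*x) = x^4 - x^3 - I*x^3 + 6*x^2 + I*x^2 - 6*x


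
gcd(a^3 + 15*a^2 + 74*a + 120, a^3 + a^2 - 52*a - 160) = a^2 + 9*a + 20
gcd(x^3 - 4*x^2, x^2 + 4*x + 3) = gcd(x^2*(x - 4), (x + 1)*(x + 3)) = 1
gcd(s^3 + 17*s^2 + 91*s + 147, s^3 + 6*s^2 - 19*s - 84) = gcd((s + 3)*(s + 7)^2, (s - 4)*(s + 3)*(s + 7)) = s^2 + 10*s + 21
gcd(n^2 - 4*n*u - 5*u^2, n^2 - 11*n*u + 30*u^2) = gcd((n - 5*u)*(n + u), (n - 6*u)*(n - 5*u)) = -n + 5*u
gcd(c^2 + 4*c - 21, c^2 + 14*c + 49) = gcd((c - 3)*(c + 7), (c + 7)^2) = c + 7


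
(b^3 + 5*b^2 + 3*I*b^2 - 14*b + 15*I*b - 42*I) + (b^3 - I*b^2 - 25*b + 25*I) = 2*b^3 + 5*b^2 + 2*I*b^2 - 39*b + 15*I*b - 17*I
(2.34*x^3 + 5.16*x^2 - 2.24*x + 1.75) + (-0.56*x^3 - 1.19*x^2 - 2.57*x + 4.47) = 1.78*x^3 + 3.97*x^2 - 4.81*x + 6.22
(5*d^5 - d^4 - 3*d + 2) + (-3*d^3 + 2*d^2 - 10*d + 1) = 5*d^5 - d^4 - 3*d^3 + 2*d^2 - 13*d + 3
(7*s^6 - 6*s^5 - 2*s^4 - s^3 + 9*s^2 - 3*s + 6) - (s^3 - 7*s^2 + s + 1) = 7*s^6 - 6*s^5 - 2*s^4 - 2*s^3 + 16*s^2 - 4*s + 5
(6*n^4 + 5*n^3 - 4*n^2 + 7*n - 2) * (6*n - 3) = 36*n^5 + 12*n^4 - 39*n^3 + 54*n^2 - 33*n + 6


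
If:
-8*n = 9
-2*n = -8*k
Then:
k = -9/32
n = -9/8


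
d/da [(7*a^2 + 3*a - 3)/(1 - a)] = 7*a*(2 - a)/(a^2 - 2*a + 1)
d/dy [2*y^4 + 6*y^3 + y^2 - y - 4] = 8*y^3 + 18*y^2 + 2*y - 1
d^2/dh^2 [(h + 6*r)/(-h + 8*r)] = -28*r/(h - 8*r)^3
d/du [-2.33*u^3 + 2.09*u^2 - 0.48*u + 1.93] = -6.99*u^2 + 4.18*u - 0.48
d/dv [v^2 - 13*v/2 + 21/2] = 2*v - 13/2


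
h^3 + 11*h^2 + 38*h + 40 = (h + 2)*(h + 4)*(h + 5)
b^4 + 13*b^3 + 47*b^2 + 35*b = b*(b + 1)*(b + 5)*(b + 7)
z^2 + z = z*(z + 1)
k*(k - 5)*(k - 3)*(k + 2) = k^4 - 6*k^3 - k^2 + 30*k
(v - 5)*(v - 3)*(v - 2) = v^3 - 10*v^2 + 31*v - 30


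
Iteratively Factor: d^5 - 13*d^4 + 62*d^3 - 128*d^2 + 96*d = (d - 4)*(d^4 - 9*d^3 + 26*d^2 - 24*d) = (d - 4)*(d - 3)*(d^3 - 6*d^2 + 8*d) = d*(d - 4)*(d - 3)*(d^2 - 6*d + 8) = d*(d - 4)^2*(d - 3)*(d - 2)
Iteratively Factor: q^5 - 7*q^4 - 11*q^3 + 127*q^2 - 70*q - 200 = (q + 1)*(q^4 - 8*q^3 - 3*q^2 + 130*q - 200) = (q - 5)*(q + 1)*(q^3 - 3*q^2 - 18*q + 40) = (q - 5)*(q + 1)*(q + 4)*(q^2 - 7*q + 10) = (q - 5)*(q - 2)*(q + 1)*(q + 4)*(q - 5)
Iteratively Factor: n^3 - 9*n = (n)*(n^2 - 9) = n*(n - 3)*(n + 3)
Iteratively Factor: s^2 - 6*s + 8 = (s - 4)*(s - 2)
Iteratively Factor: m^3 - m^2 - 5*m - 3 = (m + 1)*(m^2 - 2*m - 3) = (m - 3)*(m + 1)*(m + 1)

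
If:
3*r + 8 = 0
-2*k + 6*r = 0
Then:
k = -8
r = -8/3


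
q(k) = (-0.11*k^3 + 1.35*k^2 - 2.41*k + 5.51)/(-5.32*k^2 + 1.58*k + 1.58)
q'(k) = (10.64*k - 1.58)*(-0.11*k^3 + 1.35*k^2 - 2.41*k + 5.51)/(-5.32*k^2 + 1.58*k + 1.58)^2 + (-0.33*k^2 + 2.7*k - 2.41)/(-5.32*k^2 + 1.58*k + 1.58)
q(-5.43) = -0.46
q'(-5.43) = -0.00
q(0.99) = -2.10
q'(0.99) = 9.10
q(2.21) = -0.27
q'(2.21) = 0.19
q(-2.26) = -0.66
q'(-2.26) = -0.23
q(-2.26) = -0.66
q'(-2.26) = -0.23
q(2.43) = -0.23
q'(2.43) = 0.13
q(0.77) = -12.32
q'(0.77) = 229.20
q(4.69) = -0.12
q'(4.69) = 0.02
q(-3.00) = -0.55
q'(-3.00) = -0.09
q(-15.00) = -0.59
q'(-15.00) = 0.02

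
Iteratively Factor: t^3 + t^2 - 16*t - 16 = (t + 1)*(t^2 - 16) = (t + 1)*(t + 4)*(t - 4)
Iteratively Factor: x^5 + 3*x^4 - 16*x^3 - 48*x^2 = (x - 4)*(x^4 + 7*x^3 + 12*x^2) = (x - 4)*(x + 3)*(x^3 + 4*x^2) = x*(x - 4)*(x + 3)*(x^2 + 4*x) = x*(x - 4)*(x + 3)*(x + 4)*(x)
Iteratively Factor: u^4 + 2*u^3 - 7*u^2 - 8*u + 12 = (u + 2)*(u^3 - 7*u + 6) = (u - 1)*(u + 2)*(u^2 + u - 6) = (u - 2)*(u - 1)*(u + 2)*(u + 3)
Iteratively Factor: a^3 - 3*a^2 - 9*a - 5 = (a + 1)*(a^2 - 4*a - 5) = (a + 1)^2*(a - 5)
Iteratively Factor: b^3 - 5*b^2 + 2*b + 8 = (b - 2)*(b^2 - 3*b - 4) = (b - 2)*(b + 1)*(b - 4)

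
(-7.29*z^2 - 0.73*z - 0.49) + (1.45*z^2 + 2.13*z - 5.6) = -5.84*z^2 + 1.4*z - 6.09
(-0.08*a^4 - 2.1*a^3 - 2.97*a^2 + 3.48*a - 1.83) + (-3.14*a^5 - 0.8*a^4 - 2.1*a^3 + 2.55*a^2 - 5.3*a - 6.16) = -3.14*a^5 - 0.88*a^4 - 4.2*a^3 - 0.42*a^2 - 1.82*a - 7.99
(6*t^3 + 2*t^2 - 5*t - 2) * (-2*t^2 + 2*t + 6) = -12*t^5 + 8*t^4 + 50*t^3 + 6*t^2 - 34*t - 12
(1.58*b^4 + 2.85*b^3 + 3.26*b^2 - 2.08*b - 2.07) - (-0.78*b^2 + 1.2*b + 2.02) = 1.58*b^4 + 2.85*b^3 + 4.04*b^2 - 3.28*b - 4.09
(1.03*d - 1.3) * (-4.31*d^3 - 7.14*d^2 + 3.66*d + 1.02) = -4.4393*d^4 - 1.7512*d^3 + 13.0518*d^2 - 3.7074*d - 1.326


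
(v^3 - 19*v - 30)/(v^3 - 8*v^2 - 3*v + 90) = (v + 2)/(v - 6)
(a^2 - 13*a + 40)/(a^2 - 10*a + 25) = (a - 8)/(a - 5)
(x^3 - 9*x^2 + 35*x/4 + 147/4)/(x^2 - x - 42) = (x^2 - 2*x - 21/4)/(x + 6)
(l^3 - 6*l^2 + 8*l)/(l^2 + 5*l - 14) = l*(l - 4)/(l + 7)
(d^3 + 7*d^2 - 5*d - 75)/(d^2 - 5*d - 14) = (-d^3 - 7*d^2 + 5*d + 75)/(-d^2 + 5*d + 14)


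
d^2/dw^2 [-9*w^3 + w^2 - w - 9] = 2 - 54*w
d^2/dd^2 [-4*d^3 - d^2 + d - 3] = -24*d - 2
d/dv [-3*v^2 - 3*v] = -6*v - 3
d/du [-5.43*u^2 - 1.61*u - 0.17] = -10.86*u - 1.61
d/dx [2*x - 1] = 2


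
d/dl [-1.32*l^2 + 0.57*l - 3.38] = 0.57 - 2.64*l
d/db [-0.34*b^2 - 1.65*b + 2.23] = -0.68*b - 1.65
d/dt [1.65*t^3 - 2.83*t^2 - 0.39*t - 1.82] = 4.95*t^2 - 5.66*t - 0.39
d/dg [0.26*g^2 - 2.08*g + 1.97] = 0.52*g - 2.08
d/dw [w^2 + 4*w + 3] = 2*w + 4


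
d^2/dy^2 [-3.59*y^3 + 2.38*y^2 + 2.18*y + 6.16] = 4.76 - 21.54*y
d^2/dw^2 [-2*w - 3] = 0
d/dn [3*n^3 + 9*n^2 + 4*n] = 9*n^2 + 18*n + 4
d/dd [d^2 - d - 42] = 2*d - 1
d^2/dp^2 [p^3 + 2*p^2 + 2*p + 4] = 6*p + 4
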